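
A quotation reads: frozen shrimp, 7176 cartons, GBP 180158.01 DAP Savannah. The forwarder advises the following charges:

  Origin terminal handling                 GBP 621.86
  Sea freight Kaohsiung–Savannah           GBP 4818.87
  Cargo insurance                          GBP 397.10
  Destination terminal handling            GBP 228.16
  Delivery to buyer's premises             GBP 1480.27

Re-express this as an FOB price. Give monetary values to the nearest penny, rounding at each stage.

FOB price: GBP 173233.61

Not relevant to the conversion: origin terminal — on the seller under both DAP and FOB; already in the DAP price and stays in the FOB price.
From DAP to FOB, the seller no longer bears: freight, insurance, destination terminal, delivery.
FOB price = 180158.01 − 4818.87 − 397.10 − 228.16 − 1480.27 = 173233.61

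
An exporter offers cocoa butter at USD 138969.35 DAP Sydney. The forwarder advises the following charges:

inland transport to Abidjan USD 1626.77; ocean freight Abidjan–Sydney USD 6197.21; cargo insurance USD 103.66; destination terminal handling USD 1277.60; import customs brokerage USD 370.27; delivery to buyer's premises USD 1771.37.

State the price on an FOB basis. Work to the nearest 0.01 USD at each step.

Not relevant to the conversion: inland to port — on the seller under both DAP and FOB; already in the DAP price and stays in the FOB price. brokerage — on the buyer under both terms; not part of either seller's price.
From DAP to FOB, the seller no longer bears: freight, insurance, destination terminal, delivery.
FOB price = 138969.35 − 6197.21 − 103.66 − 1277.60 − 1771.37 = 129619.51

FOB price: USD 129619.51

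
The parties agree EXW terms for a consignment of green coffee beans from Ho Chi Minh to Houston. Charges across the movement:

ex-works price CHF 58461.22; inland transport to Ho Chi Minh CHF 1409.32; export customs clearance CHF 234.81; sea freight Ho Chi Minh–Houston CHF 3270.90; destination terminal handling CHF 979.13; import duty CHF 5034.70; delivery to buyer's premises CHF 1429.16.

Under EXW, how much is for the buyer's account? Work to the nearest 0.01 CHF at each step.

EXW: the seller makes goods available at their premises; the buyer bears all onward costs.
Seller's account: goods 58461.22 = 58461.22
Buyer's account: inland to port 1409.32 + export clearance 234.81 + freight 3270.90 + destination terminal 979.13 + duty 5034.70 + delivery 1429.16 = 12358.02

Buyer's account: CHF 12358.02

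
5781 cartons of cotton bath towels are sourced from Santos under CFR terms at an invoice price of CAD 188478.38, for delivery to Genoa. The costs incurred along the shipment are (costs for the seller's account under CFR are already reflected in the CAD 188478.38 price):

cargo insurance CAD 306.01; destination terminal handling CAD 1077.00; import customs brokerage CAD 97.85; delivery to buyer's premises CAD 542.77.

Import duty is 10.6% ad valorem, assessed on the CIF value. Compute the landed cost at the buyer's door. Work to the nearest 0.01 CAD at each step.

CFR: the seller pays costs through ocean freight to the destination port, but not insurance.
CIF value = CFR price + insurance = 188478.38 + 306.01 = 188784.39
Import duty = 188784.39 × 10.6% = 20011.15
Buyer bears: insurance 306.01 + destination terminal 1077.00 + brokerage 97.85 + delivery 542.77 + duty 20011.15 = 22034.78
Landed cost = invoice 188478.38 + 22034.78 = 210513.16

Total landed cost: CAD 210513.16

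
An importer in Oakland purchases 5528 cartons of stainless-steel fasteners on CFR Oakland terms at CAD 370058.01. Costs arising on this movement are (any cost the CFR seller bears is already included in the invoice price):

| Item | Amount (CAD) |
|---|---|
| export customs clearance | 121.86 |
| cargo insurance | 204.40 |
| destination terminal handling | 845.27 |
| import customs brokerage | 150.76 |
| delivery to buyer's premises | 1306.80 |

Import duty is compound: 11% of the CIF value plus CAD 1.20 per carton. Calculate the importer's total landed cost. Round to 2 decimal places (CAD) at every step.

Total landed cost: CAD 419927.71

CFR: the seller pays costs through ocean freight to the destination port, but not insurance.
Already in the invoice (seller's account under CFR): export clearance — exclude.
CIF value = CFR price + insurance = 370058.01 + 204.40 = 370262.41
Ad valorem component: 370262.41 × 11% = 40728.87
Specific component: 5528 × 1.20 = 6633.60
Import duty = 40728.87 + 6633.60 = 47362.47
Buyer bears: insurance 204.40 + destination terminal 845.27 + brokerage 150.76 + delivery 1306.80 + duty 47362.47 = 49869.70
Landed cost = invoice 370058.01 + 49869.70 = 419927.71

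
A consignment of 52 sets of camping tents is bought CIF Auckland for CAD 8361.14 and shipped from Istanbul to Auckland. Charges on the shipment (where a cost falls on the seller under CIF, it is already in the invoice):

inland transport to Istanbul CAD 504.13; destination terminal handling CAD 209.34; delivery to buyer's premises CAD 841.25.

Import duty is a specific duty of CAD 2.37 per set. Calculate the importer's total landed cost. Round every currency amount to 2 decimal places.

CIF: the seller pays costs through ocean freight and marine insurance to the destination port.
Already in the invoice (seller's account under CIF): inland to port — exclude.
The CIF price already equals the CIF value: 8361.14
Import duty = 52 × 2.37 = 123.24
Buyer bears: destination terminal 209.34 + delivery 841.25 + duty 123.24 = 1173.83
Landed cost = invoice 8361.14 + 1173.83 = 9534.97

Total landed cost: CAD 9534.97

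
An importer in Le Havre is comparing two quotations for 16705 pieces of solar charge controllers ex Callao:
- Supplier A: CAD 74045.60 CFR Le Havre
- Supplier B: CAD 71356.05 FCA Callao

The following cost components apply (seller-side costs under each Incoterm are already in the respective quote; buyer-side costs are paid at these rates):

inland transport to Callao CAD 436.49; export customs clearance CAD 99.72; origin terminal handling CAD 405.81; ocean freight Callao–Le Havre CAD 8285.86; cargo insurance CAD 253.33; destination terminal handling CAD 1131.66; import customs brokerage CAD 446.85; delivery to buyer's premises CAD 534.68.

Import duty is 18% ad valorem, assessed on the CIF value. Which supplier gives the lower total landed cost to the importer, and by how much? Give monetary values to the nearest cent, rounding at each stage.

Supplier A (CFR):
CIF value = CFR price + insurance = 74045.60 + 253.33 = 74298.93
Import duty = 74298.93 × 18% = 13373.81
Buyer bears (A): 253.33 + 1131.66 + 446.85 + 534.68 = 2366.52
Landed cost (A) = invoice 74045.60 + 2366.52 + duty 13373.81 = 89785.93
Supplier B (FCA):
CIF value = FCA price + origin terminal + freight + insurance = 71356.05 + 405.81 + 8285.86 + 253.33 = 80301.05
Import duty = 80301.05 × 18% = 14454.19
Buyer bears (B): 405.81 + 8285.86 + 253.33 + 1131.66 + 446.85 + 534.68 = 11058.19
Landed cost (B) = invoice 71356.05 + 11058.19 + duty 14454.19 = 96868.43
Difference = |89785.93 − 96868.43| = 7082.50

Supplier A is cheaper by CAD 7082.50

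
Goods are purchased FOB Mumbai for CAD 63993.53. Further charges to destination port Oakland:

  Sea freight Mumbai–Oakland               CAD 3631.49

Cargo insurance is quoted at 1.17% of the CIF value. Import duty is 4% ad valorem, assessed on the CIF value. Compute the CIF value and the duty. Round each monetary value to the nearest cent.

Let C be the CIF value. C = FOB price + freight + 1.17% × C
C − 1.17% × C = 63993.53 + 3631.49
0.9883 × C = 67625.02
C = 67625.02 / 0.9883 = 68425.60
Insurance premium = 1.17% × 68425.60 = 800.58
Import duty = 68425.60 × 4% = 2737.02

CIF value: CAD 68425.60; import duty: CAD 2737.02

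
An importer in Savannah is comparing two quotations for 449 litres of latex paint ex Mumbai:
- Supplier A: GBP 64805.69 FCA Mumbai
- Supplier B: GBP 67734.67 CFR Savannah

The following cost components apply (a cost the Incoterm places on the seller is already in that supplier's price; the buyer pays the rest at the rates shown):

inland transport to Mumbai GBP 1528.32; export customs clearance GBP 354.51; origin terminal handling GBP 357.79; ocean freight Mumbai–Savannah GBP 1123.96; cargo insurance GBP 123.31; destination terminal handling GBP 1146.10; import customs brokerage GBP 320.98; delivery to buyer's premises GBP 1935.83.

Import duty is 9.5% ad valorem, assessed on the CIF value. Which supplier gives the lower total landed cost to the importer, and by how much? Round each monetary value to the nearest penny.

Supplier A is cheaper by GBP 1584.72

Supplier A (FCA):
CIF value = FCA price + origin terminal + freight + insurance = 64805.69 + 357.79 + 1123.96 + 123.31 = 66410.75
Import duty = 66410.75 × 9.5% = 6309.02
Buyer bears (A): 357.79 + 1123.96 + 123.31 + 1146.10 + 320.98 + 1935.83 = 5007.97
Landed cost (A) = invoice 64805.69 + 5007.97 + duty 6309.02 = 76122.68
Supplier B (CFR):
CIF value = CFR price + insurance = 67734.67 + 123.31 = 67857.98
Import duty = 67857.98 × 9.5% = 6446.51
Buyer bears (B): 123.31 + 1146.10 + 320.98 + 1935.83 = 3526.22
Landed cost (B) = invoice 67734.67 + 3526.22 + duty 6446.51 = 77707.40
Difference = |76122.68 − 77707.40| = 1584.72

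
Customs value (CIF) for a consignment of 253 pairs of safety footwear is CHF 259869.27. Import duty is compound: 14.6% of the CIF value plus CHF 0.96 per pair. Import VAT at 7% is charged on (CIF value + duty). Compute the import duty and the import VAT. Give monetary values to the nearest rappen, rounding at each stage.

Import duty: CHF 38183.79; import VAT: CHF 20863.71

Ad valorem component: 259869.27 × 14.6% = 37940.91
Specific component: 253 × 0.96 = 242.88
Import duty = 37940.91 + 242.88 = 38183.79
VAT base = CIF + duty = 259869.27 + 38183.79 = 298053.06
Import VAT = 298053.06 × 7% = 20863.71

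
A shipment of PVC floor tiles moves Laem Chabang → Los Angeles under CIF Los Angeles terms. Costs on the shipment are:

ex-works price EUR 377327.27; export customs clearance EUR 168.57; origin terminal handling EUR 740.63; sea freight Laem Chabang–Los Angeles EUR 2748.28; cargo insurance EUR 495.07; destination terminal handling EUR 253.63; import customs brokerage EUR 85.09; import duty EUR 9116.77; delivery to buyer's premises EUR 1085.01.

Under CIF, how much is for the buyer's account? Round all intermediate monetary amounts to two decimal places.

CIF: the seller pays costs through ocean freight and marine insurance to the destination port.
Seller's account: goods 377327.27 + export clearance 168.57 + origin terminal 740.63 + freight 2748.28 + insurance 495.07 = 381479.82
Buyer's account: destination terminal 253.63 + brokerage 85.09 + duty 9116.77 + delivery 1085.01 = 10540.50

Buyer's account: EUR 10540.50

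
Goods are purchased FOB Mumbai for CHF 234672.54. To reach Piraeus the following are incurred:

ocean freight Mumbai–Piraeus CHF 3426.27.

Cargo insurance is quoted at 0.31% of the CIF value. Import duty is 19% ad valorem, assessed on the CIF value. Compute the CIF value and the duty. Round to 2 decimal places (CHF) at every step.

Let C be the CIF value. C = FOB price + freight + 0.31% × C
C − 0.31% × C = 234672.54 + 3426.27
0.9969 × C = 238098.81
C = 238098.81 / 0.9969 = 238839.21
Insurance premium = 0.31% × 238839.21 = 740.40
Import duty = 238839.21 × 19% = 45379.45

CIF value: CHF 238839.21; import duty: CHF 45379.45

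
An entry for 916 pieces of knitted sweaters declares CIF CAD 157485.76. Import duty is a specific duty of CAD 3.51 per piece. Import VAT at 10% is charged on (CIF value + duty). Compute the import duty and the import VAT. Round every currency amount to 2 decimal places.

Import duty = 916 × 3.51 = 3215.16
VAT base = CIF + duty = 157485.76 + 3215.16 = 160700.92
Import VAT = 160700.92 × 10% = 16070.09

Import duty: CAD 3215.16; import VAT: CAD 16070.09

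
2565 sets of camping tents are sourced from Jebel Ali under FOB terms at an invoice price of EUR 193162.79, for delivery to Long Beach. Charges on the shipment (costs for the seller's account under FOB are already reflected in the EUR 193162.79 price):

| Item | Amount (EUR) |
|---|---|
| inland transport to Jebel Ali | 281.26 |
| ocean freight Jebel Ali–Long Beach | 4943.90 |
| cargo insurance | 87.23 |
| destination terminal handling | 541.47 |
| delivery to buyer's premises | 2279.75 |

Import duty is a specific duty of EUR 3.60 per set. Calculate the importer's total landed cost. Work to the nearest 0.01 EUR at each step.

Total landed cost: EUR 210249.14

FOB: the seller bears costs until goods are on board at the origin port; the buyer bears freight, insurance and all costs thereafter.
Already in the invoice (seller's account under FOB): inland to port — exclude.
CIF value = FOB price + freight + insurance = 193162.79 + 4943.90 + 87.23 = 198193.92
Import duty = 2565 × 3.60 = 9234.00
Buyer bears: freight 4943.90 + insurance 87.23 + destination terminal 541.47 + delivery 2279.75 + duty 9234.00 = 17086.35
Landed cost = invoice 193162.79 + 17086.35 = 210249.14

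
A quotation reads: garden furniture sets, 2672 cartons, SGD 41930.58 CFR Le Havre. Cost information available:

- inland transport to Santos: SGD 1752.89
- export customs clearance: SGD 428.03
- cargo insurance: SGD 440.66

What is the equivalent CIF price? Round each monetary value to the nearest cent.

Not relevant to the conversion: inland to port, export clearance — on the seller under both CFR and CIF; already in the CFR price and stays in the CIF price.
From CFR to CIF, the seller additionally bears: insurance.
CIF price = 41930.58 + 440.66 = 42371.24

CIF price: SGD 42371.24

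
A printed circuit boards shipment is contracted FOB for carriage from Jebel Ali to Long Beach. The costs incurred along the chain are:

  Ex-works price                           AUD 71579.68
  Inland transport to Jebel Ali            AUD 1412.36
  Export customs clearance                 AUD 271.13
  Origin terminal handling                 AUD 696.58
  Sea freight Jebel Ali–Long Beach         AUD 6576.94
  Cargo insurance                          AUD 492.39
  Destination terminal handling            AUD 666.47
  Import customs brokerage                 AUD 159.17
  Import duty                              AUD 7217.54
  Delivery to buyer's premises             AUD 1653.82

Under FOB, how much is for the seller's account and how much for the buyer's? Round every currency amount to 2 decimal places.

Seller: AUD 73959.75; buyer: AUD 16766.33

FOB: the seller bears costs until goods are on board at the origin port; the buyer bears freight, insurance and all costs thereafter.
Seller's account: goods 71579.68 + inland to port 1412.36 + export clearance 271.13 + origin terminal 696.58 = 73959.75
Buyer's account: freight 6576.94 + insurance 492.39 + destination terminal 666.47 + brokerage 159.17 + duty 7217.54 + delivery 1653.82 = 16766.33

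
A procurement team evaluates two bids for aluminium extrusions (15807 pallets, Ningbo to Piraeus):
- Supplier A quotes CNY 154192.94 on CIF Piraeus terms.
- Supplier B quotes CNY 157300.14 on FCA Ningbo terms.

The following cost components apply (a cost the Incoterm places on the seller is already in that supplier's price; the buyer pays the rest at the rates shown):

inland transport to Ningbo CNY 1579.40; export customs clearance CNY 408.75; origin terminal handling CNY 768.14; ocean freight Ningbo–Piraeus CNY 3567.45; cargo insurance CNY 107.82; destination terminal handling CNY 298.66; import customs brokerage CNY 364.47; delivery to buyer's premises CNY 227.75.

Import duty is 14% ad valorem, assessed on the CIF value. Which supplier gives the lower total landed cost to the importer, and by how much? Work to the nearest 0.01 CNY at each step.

Supplier A (CIF):
The CIF price already equals the CIF value: 154192.94
Import duty = 154192.94 × 14% = 21587.01
Buyer bears (A): 298.66 + 364.47 + 227.75 = 890.88
Landed cost (A) = invoice 154192.94 + 890.88 + duty 21587.01 = 176670.83
Supplier B (FCA):
CIF value = FCA price + origin terminal + freight + insurance = 157300.14 + 768.14 + 3567.45 + 107.82 = 161743.55
Import duty = 161743.55 × 14% = 22644.10
Buyer bears (B): 768.14 + 3567.45 + 107.82 + 298.66 + 364.47 + 227.75 = 5334.29
Landed cost (B) = invoice 157300.14 + 5334.29 + duty 22644.10 = 185278.53
Difference = |176670.83 − 185278.53| = 8607.70

Supplier A is cheaper by CNY 8607.70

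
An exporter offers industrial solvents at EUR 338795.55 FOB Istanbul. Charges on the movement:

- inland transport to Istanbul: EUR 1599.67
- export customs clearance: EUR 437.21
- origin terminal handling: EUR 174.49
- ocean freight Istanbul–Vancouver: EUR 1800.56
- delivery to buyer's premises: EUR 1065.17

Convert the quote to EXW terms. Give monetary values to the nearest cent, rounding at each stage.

Not relevant to the conversion: delivery, freight — on the buyer under both terms; not part of either seller's price.
From FOB to EXW, the seller no longer bears: inland to port, export clearance, origin terminal.
EXW price = 338795.55 − 1599.67 − 437.21 − 174.49 = 336584.18

EXW price: EUR 336584.18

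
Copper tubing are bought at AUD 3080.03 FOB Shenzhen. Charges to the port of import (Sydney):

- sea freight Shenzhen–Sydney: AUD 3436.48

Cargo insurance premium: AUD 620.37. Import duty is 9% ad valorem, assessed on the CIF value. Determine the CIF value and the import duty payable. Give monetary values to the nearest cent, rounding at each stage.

CIF value: AUD 7136.88; import duty: AUD 642.32

CIF = FOB price + freight + insurance
CIF = 3080.03 + 3436.48 + 620.37 = 7136.88
Import duty = 7136.88 × 9% = 642.32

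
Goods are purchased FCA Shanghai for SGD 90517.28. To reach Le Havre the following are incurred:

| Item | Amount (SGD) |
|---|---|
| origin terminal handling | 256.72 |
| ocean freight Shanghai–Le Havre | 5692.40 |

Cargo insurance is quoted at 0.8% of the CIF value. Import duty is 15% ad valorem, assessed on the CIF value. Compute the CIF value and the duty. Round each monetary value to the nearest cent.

Let C be the CIF value. C = FCA price + pre-shipment costs + freight + 0.8% × C
C − 0.8% × C = 90517.28 + 256.72 + 5692.40
0.992 × C = 96466.40
C = 96466.40 / 0.992 = 97244.35
Insurance premium = 0.8% × 97244.35 = 777.95
Import duty = 97244.35 × 15% = 14586.65

CIF value: SGD 97244.35; import duty: SGD 14586.65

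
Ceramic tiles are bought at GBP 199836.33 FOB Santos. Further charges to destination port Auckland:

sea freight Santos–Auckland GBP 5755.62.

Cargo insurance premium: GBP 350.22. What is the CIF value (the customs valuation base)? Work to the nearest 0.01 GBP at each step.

CIF = FOB price + freight + insurance
CIF = 199836.33 + 5755.62 + 350.22 = 205942.17

CIF value: GBP 205942.17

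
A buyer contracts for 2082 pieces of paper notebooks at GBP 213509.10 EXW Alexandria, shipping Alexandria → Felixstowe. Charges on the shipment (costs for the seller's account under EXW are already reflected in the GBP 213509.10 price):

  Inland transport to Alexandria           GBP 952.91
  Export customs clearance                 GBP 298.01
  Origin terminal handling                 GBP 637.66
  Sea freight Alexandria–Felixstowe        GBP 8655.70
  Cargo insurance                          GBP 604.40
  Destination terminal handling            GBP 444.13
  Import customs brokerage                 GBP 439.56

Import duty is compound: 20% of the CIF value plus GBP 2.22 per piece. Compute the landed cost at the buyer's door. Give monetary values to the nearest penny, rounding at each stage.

Total landed cost: GBP 275095.07

EXW: the seller makes goods available at their premises; the buyer bears all onward costs.
CIF value = EXW price + inland to port + export clearance + origin terminal + freight + insurance = 213509.10 + 952.91 + 298.01 + 637.66 + 8655.70 + 604.40 = 224657.78
Ad valorem component: 224657.78 × 20% = 44931.56
Specific component: 2082 × 2.22 = 4622.04
Import duty = 44931.56 + 4622.04 = 49553.60
Buyer bears: inland to port 952.91 + export clearance 298.01 + origin terminal 637.66 + freight 8655.70 + insurance 604.40 + destination terminal 444.13 + brokerage 439.56 + duty 49553.60 = 61585.97
Landed cost = invoice 213509.10 + 61585.97 = 275095.07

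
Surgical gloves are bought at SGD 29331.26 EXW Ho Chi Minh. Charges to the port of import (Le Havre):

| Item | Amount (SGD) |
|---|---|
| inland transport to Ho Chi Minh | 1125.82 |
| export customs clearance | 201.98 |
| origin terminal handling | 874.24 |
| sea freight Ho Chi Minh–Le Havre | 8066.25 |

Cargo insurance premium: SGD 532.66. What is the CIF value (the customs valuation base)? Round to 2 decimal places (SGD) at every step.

CIF value: SGD 40132.21

CIF = EXW price + pre-shipment costs + freight + insurance
CIF = 29331.26 + 1125.82 + 201.98 + 874.24 + 8066.25 + 532.66 = 40132.21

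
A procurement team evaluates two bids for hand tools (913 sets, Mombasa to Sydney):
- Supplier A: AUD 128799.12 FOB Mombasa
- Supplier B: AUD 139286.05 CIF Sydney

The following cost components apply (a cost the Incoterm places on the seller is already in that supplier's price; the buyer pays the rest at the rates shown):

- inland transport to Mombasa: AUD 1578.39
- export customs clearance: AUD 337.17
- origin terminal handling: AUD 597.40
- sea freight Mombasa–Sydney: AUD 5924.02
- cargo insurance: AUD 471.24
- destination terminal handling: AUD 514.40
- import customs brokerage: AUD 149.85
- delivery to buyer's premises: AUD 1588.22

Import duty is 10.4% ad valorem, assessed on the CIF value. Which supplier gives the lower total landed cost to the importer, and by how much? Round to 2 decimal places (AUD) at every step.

Supplier A (FOB):
CIF value = FOB price + freight + insurance = 128799.12 + 5924.02 + 471.24 = 135194.38
Import duty = 135194.38 × 10.4% = 14060.22
Buyer bears (A): 5924.02 + 471.24 + 514.40 + 149.85 + 1588.22 = 8647.73
Landed cost (A) = invoice 128799.12 + 8647.73 + duty 14060.22 = 151507.07
Supplier B (CIF):
The CIF price already equals the CIF value: 139286.05
Import duty = 139286.05 × 10.4% = 14485.75
Buyer bears (B): 514.40 + 149.85 + 1588.22 = 2252.47
Landed cost (B) = invoice 139286.05 + 2252.47 + duty 14485.75 = 156024.27
Difference = |151507.07 − 156024.27| = 4517.20

Supplier A is cheaper by AUD 4517.20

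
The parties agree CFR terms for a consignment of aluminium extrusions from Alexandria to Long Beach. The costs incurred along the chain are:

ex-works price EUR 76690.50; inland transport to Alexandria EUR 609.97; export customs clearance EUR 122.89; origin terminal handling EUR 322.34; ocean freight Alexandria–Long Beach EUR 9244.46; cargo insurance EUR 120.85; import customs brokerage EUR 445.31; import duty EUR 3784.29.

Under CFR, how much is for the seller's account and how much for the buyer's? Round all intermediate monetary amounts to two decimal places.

Seller: EUR 86990.16; buyer: EUR 4350.45

CFR: the seller pays costs through ocean freight to the destination port, but not insurance.
Seller's account: goods 76690.50 + inland to port 609.97 + export clearance 122.89 + origin terminal 322.34 + freight 9244.46 = 86990.16
Buyer's account: insurance 120.85 + brokerage 445.31 + duty 3784.29 = 4350.45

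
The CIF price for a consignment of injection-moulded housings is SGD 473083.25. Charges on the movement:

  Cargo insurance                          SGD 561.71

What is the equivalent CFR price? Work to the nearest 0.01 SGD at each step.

CFR price: SGD 472521.54

From CIF to CFR, the seller no longer bears: insurance.
CFR price = 473083.25 − 561.71 = 472521.54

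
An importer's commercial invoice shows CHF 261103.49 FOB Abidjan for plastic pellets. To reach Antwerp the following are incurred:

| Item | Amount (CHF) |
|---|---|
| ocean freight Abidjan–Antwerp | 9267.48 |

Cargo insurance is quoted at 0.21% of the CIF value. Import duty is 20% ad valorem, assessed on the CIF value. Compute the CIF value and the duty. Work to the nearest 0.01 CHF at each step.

Let C be the CIF value. C = FOB price + freight + 0.21% × C
C − 0.21% × C = 261103.49 + 9267.48
0.9979 × C = 270370.97
C = 270370.97 / 0.9979 = 270939.94
Insurance premium = 0.21% × 270939.94 = 568.97
Import duty = 270939.94 × 20% = 54187.99

CIF value: CHF 270939.94; import duty: CHF 54187.99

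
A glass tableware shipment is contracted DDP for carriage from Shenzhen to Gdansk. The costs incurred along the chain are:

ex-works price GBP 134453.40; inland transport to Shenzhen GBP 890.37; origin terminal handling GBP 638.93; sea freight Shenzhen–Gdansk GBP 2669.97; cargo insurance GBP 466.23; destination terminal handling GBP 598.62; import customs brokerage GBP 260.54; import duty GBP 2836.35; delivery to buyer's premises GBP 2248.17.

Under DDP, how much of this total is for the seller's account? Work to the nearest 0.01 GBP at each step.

DDP: the seller bears all costs including import duty.
Seller's account: goods 134453.40 + inland to port 890.37 + origin terminal 638.93 + freight 2669.97 + insurance 466.23 + destination terminal 598.62 + brokerage 260.54 + duty 2836.35 + delivery 2248.17 = 145062.58
Buyer's account: 0.00

Seller's account: GBP 145062.58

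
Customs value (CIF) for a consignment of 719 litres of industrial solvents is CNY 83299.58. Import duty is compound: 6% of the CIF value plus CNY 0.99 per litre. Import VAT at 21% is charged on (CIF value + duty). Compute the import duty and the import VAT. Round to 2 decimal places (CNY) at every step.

Ad valorem component: 83299.58 × 6% = 4997.97
Specific component: 719 × 0.99 = 711.81
Import duty = 4997.97 + 711.81 = 5709.78
VAT base = CIF + duty = 83299.58 + 5709.78 = 89009.36
Import VAT = 89009.36 × 21% = 18691.97

Import duty: CNY 5709.78; import VAT: CNY 18691.97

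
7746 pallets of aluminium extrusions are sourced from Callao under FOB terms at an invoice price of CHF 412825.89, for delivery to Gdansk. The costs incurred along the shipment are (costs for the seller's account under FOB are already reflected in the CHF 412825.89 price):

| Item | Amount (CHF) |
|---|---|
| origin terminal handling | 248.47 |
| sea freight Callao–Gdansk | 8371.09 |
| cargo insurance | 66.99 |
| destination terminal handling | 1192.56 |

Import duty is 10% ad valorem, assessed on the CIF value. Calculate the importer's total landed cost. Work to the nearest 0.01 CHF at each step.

FOB: the seller bears costs until goods are on board at the origin port; the buyer bears freight, insurance and all costs thereafter.
Already in the invoice (seller's account under FOB): origin terminal — exclude.
CIF value = FOB price + freight + insurance = 412825.89 + 8371.09 + 66.99 = 421263.97
Import duty = 421263.97 × 10% = 42126.40
Buyer bears: freight 8371.09 + insurance 66.99 + destination terminal 1192.56 + duty 42126.40 = 51757.04
Landed cost = invoice 412825.89 + 51757.04 = 464582.93

Total landed cost: CHF 464582.93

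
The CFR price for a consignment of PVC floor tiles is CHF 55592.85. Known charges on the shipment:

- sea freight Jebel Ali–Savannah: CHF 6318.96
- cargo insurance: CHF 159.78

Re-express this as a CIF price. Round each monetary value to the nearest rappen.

Not relevant to the conversion: freight — on the seller under both CFR and CIF; already in the CFR price and stays in the CIF price.
From CFR to CIF, the seller additionally bears: insurance.
CIF price = 55592.85 + 159.78 = 55752.63

CIF price: CHF 55752.63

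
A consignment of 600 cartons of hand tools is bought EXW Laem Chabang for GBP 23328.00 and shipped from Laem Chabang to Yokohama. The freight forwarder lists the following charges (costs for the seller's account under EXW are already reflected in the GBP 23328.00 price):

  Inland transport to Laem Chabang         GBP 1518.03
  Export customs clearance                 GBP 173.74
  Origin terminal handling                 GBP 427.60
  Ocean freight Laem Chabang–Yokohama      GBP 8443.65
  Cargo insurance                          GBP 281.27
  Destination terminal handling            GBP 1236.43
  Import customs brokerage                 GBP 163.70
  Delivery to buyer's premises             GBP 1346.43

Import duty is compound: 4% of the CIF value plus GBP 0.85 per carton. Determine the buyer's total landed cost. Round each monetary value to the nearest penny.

Total landed cost: GBP 38795.74

EXW: the seller makes goods available at their premises; the buyer bears all onward costs.
CIF value = EXW price + inland to port + export clearance + origin terminal + freight + insurance = 23328.00 + 1518.03 + 173.74 + 427.60 + 8443.65 + 281.27 = 34172.29
Ad valorem component: 34172.29 × 4% = 1366.89
Specific component: 600 × 0.85 = 510.00
Import duty = 1366.89 + 510.00 = 1876.89
Buyer bears: inland to port 1518.03 + export clearance 173.74 + origin terminal 427.60 + freight 8443.65 + insurance 281.27 + destination terminal 1236.43 + brokerage 163.70 + delivery 1346.43 + duty 1876.89 = 15467.74
Landed cost = invoice 23328.00 + 15467.74 = 38795.74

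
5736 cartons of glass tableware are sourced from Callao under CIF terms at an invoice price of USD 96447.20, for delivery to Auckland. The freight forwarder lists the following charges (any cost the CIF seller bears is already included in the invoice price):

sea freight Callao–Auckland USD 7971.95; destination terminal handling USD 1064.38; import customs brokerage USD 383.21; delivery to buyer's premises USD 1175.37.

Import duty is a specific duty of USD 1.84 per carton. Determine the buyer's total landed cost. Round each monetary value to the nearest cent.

CIF: the seller pays costs through ocean freight and marine insurance to the destination port.
Already in the invoice (seller's account under CIF): freight — exclude.
The CIF price already equals the CIF value: 96447.20
Import duty = 5736 × 1.84 = 10554.24
Buyer bears: destination terminal 1064.38 + brokerage 383.21 + delivery 1175.37 + duty 10554.24 = 13177.20
Landed cost = invoice 96447.20 + 13177.20 = 109624.40

Total landed cost: USD 109624.40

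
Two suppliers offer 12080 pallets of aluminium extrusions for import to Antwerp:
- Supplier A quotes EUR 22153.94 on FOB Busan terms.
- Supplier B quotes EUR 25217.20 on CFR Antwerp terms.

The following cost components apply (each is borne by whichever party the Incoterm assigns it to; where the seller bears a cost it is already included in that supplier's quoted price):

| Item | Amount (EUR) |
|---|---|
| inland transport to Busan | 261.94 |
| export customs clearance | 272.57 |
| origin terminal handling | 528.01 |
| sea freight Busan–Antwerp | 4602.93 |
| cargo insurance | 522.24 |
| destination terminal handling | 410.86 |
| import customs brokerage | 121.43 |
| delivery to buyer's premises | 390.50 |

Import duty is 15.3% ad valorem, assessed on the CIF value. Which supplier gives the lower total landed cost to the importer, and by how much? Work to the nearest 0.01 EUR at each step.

Supplier B is cheaper by EUR 1775.24

Supplier A (FOB):
CIF value = FOB price + freight + insurance = 22153.94 + 4602.93 + 522.24 = 27279.11
Import duty = 27279.11 × 15.3% = 4173.70
Buyer bears (A): 4602.93 + 522.24 + 410.86 + 121.43 + 390.50 = 6047.96
Landed cost (A) = invoice 22153.94 + 6047.96 + duty 4173.70 = 32375.60
Supplier B (CFR):
CIF value = CFR price + insurance = 25217.20 + 522.24 = 25739.44
Import duty = 25739.44 × 15.3% = 3938.13
Buyer bears (B): 522.24 + 410.86 + 121.43 + 390.50 = 1445.03
Landed cost (B) = invoice 25217.20 + 1445.03 + duty 3938.13 = 30600.36
Difference = |32375.60 − 30600.36| = 1775.24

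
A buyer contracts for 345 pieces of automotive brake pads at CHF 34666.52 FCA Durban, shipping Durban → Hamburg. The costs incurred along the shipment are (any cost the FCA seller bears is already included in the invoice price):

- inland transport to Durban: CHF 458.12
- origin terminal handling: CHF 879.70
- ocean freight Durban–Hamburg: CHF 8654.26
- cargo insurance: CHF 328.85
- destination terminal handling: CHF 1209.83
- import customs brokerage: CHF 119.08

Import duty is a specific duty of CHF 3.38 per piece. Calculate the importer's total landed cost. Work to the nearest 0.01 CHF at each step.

FCA: the seller delivers export-cleared goods to the carrier; the buyer bears costs from that point.
Already in the invoice (seller's account under FCA): inland to port — exclude.
CIF value = FCA price + origin terminal + freight + insurance = 34666.52 + 879.70 + 8654.26 + 328.85 = 44529.33
Import duty = 345 × 3.38 = 1166.10
Buyer bears: origin terminal 879.70 + freight 8654.26 + insurance 328.85 + destination terminal 1209.83 + brokerage 119.08 + duty 1166.10 = 12357.82
Landed cost = invoice 34666.52 + 12357.82 = 47024.34

Total landed cost: CHF 47024.34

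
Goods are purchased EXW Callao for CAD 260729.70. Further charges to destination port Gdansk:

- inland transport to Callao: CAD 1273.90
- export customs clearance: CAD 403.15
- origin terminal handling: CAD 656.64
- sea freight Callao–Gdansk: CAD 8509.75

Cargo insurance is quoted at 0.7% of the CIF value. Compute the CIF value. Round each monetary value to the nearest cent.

Let C be the CIF value. C = EXW price + pre-shipment costs + freight + 0.7% × C
C − 0.7% × C = 260729.70 + 1273.90 + 403.15 + 656.64 + 8509.75
0.993 × C = 271573.14
C = 271573.14 / 0.993 = 273487.55
Insurance premium = 0.7% × 273487.55 = 1914.41

CIF value: CAD 273487.55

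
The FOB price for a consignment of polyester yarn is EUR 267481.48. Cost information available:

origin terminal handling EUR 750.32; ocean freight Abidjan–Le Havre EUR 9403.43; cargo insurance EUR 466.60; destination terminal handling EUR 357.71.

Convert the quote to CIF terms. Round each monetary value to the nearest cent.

Not relevant to the conversion: origin terminal — on the seller under both FOB and CIF; already in the FOB price and stays in the CIF price. destination terminal — on the buyer under both terms; not part of either seller's price.
From FOB to CIF, the seller additionally bears: freight, insurance.
CIF price = 267481.48 + 9403.43 + 466.60 = 277351.51

CIF price: EUR 277351.51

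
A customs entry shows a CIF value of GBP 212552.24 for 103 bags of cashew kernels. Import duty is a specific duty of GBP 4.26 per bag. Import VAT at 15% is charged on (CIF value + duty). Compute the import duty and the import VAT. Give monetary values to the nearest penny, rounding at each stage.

Import duty: GBP 438.78; import VAT: GBP 31948.65

Import duty = 103 × 4.26 = 438.78
VAT base = CIF + duty = 212552.24 + 438.78 = 212991.02
Import VAT = 212991.02 × 15% = 31948.65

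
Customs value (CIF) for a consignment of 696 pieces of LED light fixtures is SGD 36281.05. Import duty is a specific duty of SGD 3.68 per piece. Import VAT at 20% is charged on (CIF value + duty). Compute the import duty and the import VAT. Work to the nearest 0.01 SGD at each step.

Import duty = 696 × 3.68 = 2561.28
VAT base = CIF + duty = 36281.05 + 2561.28 = 38842.33
Import VAT = 38842.33 × 20% = 7768.47

Import duty: SGD 2561.28; import VAT: SGD 7768.47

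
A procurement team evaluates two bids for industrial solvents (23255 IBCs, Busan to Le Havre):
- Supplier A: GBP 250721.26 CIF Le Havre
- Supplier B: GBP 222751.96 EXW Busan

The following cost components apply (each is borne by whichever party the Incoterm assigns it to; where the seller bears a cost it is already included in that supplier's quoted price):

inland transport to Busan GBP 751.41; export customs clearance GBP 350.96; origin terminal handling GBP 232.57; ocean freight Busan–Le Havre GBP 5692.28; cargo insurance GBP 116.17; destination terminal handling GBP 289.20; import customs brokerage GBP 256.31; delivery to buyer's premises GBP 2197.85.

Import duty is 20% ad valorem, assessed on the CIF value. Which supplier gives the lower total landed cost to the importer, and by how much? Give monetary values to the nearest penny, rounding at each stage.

Supplier B is cheaper by GBP 24991.09

Supplier A (CIF):
The CIF price already equals the CIF value: 250721.26
Import duty = 250721.26 × 20% = 50144.25
Buyer bears (A): 289.20 + 256.31 + 2197.85 = 2743.36
Landed cost (A) = invoice 250721.26 + 2743.36 + duty 50144.25 = 303608.87
Supplier B (EXW):
CIF value = EXW price + inland to port + export clearance + origin terminal + freight + insurance = 222751.96 + 751.41 + 350.96 + 232.57 + 5692.28 + 116.17 = 229895.35
Import duty = 229895.35 × 20% = 45979.07
Buyer bears (B): 751.41 + 350.96 + 232.57 + 5692.28 + 116.17 + 289.20 + 256.31 + 2197.85 = 9886.75
Landed cost (B) = invoice 222751.96 + 9886.75 + duty 45979.07 = 278617.78
Difference = |303608.87 − 278617.78| = 24991.09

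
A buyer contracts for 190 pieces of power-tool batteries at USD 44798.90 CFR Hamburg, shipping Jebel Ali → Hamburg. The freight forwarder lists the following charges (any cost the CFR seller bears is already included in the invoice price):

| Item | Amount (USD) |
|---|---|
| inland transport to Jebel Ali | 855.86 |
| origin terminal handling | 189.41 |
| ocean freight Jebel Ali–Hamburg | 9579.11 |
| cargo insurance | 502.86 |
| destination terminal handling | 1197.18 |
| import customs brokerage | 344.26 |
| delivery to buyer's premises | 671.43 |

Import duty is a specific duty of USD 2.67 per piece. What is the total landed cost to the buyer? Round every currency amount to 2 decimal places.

CFR: the seller pays costs through ocean freight to the destination port, but not insurance.
Already in the invoice (seller's account under CFR): inland to port, origin terminal, freight — exclude.
CIF value = CFR price + insurance = 44798.90 + 502.86 = 45301.76
Import duty = 190 × 2.67 = 507.30
Buyer bears: insurance 502.86 + destination terminal 1197.18 + brokerage 344.26 + delivery 671.43 + duty 507.30 = 3223.03
Landed cost = invoice 44798.90 + 3223.03 = 48021.93

Total landed cost: USD 48021.93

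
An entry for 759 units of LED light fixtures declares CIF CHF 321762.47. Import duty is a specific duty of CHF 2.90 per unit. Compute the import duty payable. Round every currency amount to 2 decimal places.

Import duty: CHF 2201.10

Import duty = 759 × 2.90 = 2201.10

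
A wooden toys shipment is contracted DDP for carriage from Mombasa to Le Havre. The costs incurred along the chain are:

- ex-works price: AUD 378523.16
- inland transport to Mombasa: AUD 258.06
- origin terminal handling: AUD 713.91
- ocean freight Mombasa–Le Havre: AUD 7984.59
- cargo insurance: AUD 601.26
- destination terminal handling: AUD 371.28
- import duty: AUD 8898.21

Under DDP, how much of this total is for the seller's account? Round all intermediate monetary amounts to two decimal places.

Seller's account: AUD 397350.47

DDP: the seller bears all costs including import duty.
Seller's account: goods 378523.16 + inland to port 258.06 + origin terminal 713.91 + freight 7984.59 + insurance 601.26 + destination terminal 371.28 + duty 8898.21 = 397350.47
Buyer's account: 0.00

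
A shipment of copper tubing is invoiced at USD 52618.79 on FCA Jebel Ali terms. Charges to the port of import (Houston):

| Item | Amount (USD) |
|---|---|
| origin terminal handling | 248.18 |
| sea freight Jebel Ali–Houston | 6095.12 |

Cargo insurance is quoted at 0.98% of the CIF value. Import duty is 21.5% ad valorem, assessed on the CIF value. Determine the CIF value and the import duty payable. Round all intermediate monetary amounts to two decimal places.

Let C be the CIF value. C = FCA price + pre-shipment costs + freight + 0.98% × C
C − 0.98% × C = 52618.79 + 248.18 + 6095.12
0.9902 × C = 58962.09
C = 58962.09 / 0.9902 = 59545.64
Insurance premium = 0.98% × 59545.64 = 583.55
Import duty = 59545.64 × 21.5% = 12802.31

CIF value: USD 59545.64; import duty: USD 12802.31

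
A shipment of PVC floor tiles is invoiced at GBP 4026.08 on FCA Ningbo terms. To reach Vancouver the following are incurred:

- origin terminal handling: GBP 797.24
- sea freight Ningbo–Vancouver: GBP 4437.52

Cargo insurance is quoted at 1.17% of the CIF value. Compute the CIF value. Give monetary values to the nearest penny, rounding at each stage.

Let C be the CIF value. C = FCA price + pre-shipment costs + freight + 1.17% × C
C − 1.17% × C = 4026.08 + 797.24 + 4437.52
0.9883 × C = 9260.84
C = 9260.84 / 0.9883 = 9370.47
Insurance premium = 1.17% × 9370.47 = 109.63

CIF value: GBP 9370.47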